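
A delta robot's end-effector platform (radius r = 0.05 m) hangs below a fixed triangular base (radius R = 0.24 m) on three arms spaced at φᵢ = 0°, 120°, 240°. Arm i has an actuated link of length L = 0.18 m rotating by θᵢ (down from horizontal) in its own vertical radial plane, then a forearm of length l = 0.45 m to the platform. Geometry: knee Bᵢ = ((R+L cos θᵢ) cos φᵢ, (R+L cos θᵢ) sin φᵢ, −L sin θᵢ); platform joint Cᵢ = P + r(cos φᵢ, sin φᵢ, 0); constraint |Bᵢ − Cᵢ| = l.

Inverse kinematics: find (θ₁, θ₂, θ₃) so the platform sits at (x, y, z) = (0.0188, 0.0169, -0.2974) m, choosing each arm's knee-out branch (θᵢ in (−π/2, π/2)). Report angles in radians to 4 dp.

φ1=0.0° → target in arm frame (0.0188, 0.0169)
  e−x'=0.1712;  (l²−L²−(e−x')²−y'²−z²)/2L = 0.1446
  θ1 = atan2(B,A) + arccos(C/0.3432) = 0.0873
φ2=120.0° → target in arm frame (0.0052, -0.0247)
  A=0.1848, B=-0.2974, C=(l²−L²−A²−y'²−z²)/(2L)=0.1303
  γ=atan2(-0.2974,0.1848)=-1.0149;  ψ=arccos(0.3721)=1.1895;  θ2=γ+ψ≈0.1746
φ3=240.0° → target in arm frame (-0.0240, 0.0078)
  A=0.2140, B=-0.2974, C=(l²−L²−A²−y'²−z²)/(2L)=0.0994
  √(A²+B²)=0.3664;  θ3 = -0.9470+1.2961 ≈ 0.3491

θ₁ = 0.0873, θ₂ = 0.1746, θ₃ = 0.3491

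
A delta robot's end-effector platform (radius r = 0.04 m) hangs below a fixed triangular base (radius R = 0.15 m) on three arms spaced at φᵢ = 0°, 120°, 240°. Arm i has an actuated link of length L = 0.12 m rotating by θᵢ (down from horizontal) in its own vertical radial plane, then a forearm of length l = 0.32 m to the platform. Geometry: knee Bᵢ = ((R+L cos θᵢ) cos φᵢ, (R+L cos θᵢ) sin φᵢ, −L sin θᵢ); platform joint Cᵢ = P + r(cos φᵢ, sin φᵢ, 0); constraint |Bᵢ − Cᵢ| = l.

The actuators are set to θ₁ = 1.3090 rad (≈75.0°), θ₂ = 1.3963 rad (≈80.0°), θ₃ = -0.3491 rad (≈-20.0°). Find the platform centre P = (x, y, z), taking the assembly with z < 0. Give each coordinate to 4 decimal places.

(-0.0817, -0.1644, -0.2763)

S1 = (0.1411·cos0.0°, 0.1411·sin0.0°, -0.1159) = (0.1411, 0.0000, -0.1159)
S2 = (0.1308·cos120.0°, 0.1308·sin120.0°, -0.1182) = (-0.0654, 0.1133, -0.1182)
arm 3 at φ=240.0°: (R−r)+L cos θ3 = 0.2228;  S3 = (-0.1114, -0.1929, 0.0410)
subtract pairs → two planes through P
plane₁₂: -0.4129x+0.2266y+-0.0045z = -0.0022
det = 0.2737;  x = -0.0117+0.2535z,  y = -0.0313+0.4819z
quadratic in z: (1.2965)z²+(0.1242)z+(-0.0646)=0, √Δ=0.5922 → z ∈ {-0.2763, 0.1805}; z = -0.2763 (taking z<0)
x = -0.0817, y = -0.1644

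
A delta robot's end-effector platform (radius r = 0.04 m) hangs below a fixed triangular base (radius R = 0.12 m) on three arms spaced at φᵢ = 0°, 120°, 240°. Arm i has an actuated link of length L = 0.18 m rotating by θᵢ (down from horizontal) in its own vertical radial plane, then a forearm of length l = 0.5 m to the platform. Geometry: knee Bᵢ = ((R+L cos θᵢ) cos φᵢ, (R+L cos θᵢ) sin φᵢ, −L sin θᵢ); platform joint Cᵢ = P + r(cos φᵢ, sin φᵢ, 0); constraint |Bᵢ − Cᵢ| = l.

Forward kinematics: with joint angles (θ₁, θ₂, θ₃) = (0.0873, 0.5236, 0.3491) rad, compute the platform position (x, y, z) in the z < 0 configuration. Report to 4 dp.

(0.0800, -0.0363, -0.4810)

centre 1 = (0.2593·cos0.0°, 0.2593·sin0.0°, -0.0157) = (0.2593, 0.0000, -0.0157)
φ2=120.0°: virtual centre (-0.1179, 0.2043, -0.0900), radius l
φ3=240.0°: virtual centre (-0.1246, -0.2158, -0.0616), radius l
|centre ₂|²−|centre ₁|² = -0.0037;  |centre ₃|²−|centre ₁|² = -0.0016
[-0.7545 0.4086 -0.1486]·P = -0.0037;  [-0.7678 -0.4315 -0.0918]·P = -0.0016
det = 0.6393;  x = 0.0036+-0.1590z,  y = -0.0026+0.0702z
into |P−centre ₁|² = l²: 1.0302z² + 0.1123z + -0.1843 = 0;  Δ = 0.7723;  z = -0.4810 or 0.3720 → z<0 root = -0.4810
x = 0.0800, y = -0.0363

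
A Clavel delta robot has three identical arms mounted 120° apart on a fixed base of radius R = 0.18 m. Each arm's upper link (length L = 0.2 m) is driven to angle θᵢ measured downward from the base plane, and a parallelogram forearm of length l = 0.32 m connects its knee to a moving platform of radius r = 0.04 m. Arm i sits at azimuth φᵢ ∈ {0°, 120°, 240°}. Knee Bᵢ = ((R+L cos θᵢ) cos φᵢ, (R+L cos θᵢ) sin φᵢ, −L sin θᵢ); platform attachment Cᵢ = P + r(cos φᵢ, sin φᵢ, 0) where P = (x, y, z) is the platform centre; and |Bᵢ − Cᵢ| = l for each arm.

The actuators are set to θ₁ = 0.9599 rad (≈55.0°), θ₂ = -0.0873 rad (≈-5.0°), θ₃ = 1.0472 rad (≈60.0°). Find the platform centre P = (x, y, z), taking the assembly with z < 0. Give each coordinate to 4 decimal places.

(-0.0457, 0.1016, -0.2064)

O1 = (0.2547·cos0.0°, 0.2547·sin0.0°, -0.1638) = (0.2547, 0.0000, -0.1638)
arm 2 at φ=120.0°: ρ2 = 0.3392;  O2 = (-0.1696, 0.2938, 0.0174)
φ3=240.0°: virtual centre (-0.1200, -0.2078, -0.1732), radius l
eliminate P² terms by subtracting sphere 1 from 2 and 3
[-0.8487 0.5876 0.3625]·P = 0.0237;  [-0.7494 -0.4157 -0.0188]·P = -0.0041
det = 0.7931;  x = -0.0093+0.1761z,  y = 0.0268+-0.3626z
into |P−O₁|² = l²: 1.1625z² + 0.2152z + -0.0051 = 0;  Δ = 0.0701;  z = -0.2064 or 0.0213 → z<0 root = -0.2064
x = -0.0457, y = 0.1016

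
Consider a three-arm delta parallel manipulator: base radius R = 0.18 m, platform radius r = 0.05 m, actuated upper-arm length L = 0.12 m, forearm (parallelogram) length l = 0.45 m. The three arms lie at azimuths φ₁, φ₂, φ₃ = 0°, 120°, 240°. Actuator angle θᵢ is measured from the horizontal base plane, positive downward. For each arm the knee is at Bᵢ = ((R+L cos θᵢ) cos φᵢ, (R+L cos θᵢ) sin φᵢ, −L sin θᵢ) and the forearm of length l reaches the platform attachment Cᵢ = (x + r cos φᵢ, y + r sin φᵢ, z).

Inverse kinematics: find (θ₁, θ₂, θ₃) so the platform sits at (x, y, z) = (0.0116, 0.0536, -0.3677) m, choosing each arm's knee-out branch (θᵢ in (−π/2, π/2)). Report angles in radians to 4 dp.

θ₁ = -0.0873, θ₂ = -0.2617, θ₃ = 0.2617

arm 1 (φ=0.0°): x'=0.0116, y'=0.0536
  A cos θ + B sin θ = C:  0.1184·cos θ + -0.3677·sin θ = 0.1500
  √(A²+B²)=0.3863;  θ1 = -1.2593+1.1719 ≈ -0.0873
φ2=120.0° → target in arm frame (0.0406, -0.0368)
  A cos θ + B sin θ = C:  0.0894·cos θ + -0.3677·sin θ = 0.1815
  γ=atan2(-0.3677,0.0894)=-1.3323;  ψ=arccos(0.4795)=1.0707;  θ2=γ+ψ≈-0.2617
arm 3 (φ=240.0°): x'=-0.0522, y'=-0.0168
  e−x'=0.1822;  (l²−L²−(e−x')²−y'²−z²)/2L = 0.0809
  θ3 = atan2(B,A) + arccos(C/0.4104) = 0.2617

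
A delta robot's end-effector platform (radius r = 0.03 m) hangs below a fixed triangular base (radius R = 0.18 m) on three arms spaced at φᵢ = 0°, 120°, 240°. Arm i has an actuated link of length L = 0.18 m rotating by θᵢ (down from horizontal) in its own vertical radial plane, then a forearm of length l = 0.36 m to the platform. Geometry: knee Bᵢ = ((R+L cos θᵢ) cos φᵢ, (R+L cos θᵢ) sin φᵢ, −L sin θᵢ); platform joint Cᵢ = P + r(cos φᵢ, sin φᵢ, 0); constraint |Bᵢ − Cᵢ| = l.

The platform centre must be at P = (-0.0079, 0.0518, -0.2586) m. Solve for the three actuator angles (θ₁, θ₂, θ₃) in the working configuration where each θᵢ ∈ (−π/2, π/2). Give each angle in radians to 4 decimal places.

rotate P by −φ1: (-0.0079, 0.0518, -0.2586)
  A=0.1579, B=-0.2586, C=(l²−L²−A²−y'²−z²)/(2L)=0.0075
  √(A²+B²)=0.3030;  θ1 = -1.0226+1.5459 ≈ 0.5233
arm 2 (φ=120.0°): x'=0.0488, y'=-0.0191
  e−x'=0.1012;  (l²−L²−(e−x')²−y'²−z²)/2L = 0.0548
  γ=atan2(-0.2586,0.1012)=-1.1978;  ψ=arccos(0.1973)=1.3722;  θ2=γ+ψ≈0.1744
φ3=240.0° → target in arm frame (-0.0409, -0.0327)
  A=0.1909, B=-0.2586, C=(l²−L²−A²−y'²−z²)/(2L)=-0.0200
  γ=atan2(-0.2586,0.1909)=-0.9349;  ψ=arccos(-0.0622)=1.6330;  θ3=γ+ψ≈0.6981

θ₁ = 0.5233, θ₂ = 0.1744, θ₃ = 0.6981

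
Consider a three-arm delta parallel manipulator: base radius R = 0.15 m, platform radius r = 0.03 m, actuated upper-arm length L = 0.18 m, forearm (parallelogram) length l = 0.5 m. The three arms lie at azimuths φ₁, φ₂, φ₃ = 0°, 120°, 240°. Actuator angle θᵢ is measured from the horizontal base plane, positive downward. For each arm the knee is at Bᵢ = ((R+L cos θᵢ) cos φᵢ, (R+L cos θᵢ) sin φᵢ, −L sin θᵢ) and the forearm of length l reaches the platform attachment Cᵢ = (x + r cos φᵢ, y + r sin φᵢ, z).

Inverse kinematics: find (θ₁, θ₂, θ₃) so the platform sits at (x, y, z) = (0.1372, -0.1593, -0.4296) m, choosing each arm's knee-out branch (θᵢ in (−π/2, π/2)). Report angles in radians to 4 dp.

θ₁ = -0.0877, θ₂ = 1.0471, θ₃ = 0.1746

arm 1 (φ=0.0°): x'=0.1372, y'=-0.1593
  A cos θ + B sin θ = C:  -0.0172·cos θ + -0.4296·sin θ = 0.0205
  θ1 = atan2(B,A) + arccos(C/0.4299) = -0.0877
φ2=120.0° → target in arm frame (-0.2066, -0.0392)
  e−x'=0.3266;  (l²−L²−(e−x')²−y'²−z²)/2L = -0.2087
  θ2 = atan2(B,A) + arccos(C/0.5396) = 1.0471
φ3=240.0° → target in arm frame (0.0694, 0.1985)
  A cos θ + B sin θ = C:  0.0506·cos θ + -0.4296·sin θ = -0.0248
  √(A²+B²)=0.4326;  θ3 = -1.4535+1.6280 ≈ 0.1746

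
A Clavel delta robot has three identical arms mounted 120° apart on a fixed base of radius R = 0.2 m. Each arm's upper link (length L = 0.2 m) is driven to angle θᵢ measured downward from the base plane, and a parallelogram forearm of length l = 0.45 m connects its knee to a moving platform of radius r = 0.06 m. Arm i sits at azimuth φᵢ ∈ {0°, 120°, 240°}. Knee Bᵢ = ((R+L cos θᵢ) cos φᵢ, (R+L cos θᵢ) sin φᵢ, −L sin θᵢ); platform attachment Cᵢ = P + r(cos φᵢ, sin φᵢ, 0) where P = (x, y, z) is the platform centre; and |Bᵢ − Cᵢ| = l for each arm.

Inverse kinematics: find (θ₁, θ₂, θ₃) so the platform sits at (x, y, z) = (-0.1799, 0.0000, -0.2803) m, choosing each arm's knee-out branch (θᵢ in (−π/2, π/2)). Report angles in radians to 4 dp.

rotate P by −φ1: (-0.1799, 0.0000, -0.2803)
  A=0.3199, B=-0.2803, C=(l²−L²−A²−y'²−z²)/(2L)=-0.0460
  √(A²+B²)=0.4253;  θ1 = -0.7195+1.6792 ≈ 0.9597
arm 2 (φ=120.0°): x'=0.0899, y'=0.1558
  A cos θ + B sin θ = C:  0.0501·cos θ + -0.2803·sin θ = 0.1429
  √(A²+B²)=0.2847;  θ2 = -1.3941+1.0451 ≈ -0.3490
rotate P by −φ3: (0.0900, -0.1558, -0.2803)
  A=0.0500, B=-0.2803, C=(l²−L²−A²−y'²−z²)/(2L)=0.1429
  γ=atan2(-0.2803,0.0500)=-1.3941;  ψ=arccos(0.5018)=1.0451;  θ3=γ+ψ≈-0.3490

θ₁ = 0.9597, θ₂ = -0.3490, θ₃ = -0.3490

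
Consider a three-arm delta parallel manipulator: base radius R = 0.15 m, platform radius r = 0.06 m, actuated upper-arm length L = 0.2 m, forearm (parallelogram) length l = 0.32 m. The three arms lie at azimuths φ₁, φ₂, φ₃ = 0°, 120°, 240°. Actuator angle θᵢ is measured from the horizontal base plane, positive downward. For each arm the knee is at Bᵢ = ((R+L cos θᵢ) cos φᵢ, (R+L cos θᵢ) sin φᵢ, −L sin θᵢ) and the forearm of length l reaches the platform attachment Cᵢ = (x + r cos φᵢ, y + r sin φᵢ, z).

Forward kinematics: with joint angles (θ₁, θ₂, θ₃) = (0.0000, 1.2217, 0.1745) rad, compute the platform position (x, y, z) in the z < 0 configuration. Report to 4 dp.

(0.0930, -0.1311, -0.2155)

arm 1 at φ=0.0°: e+L cos θ1 = 0.2900;  centre 1 = (0.2900, 0.0000, 0.0000)
φ2=120.0°: virtual centre (-0.0792, 0.1372, -0.1879), radius l
arm 3 at φ=240.0°: e+L cos θ3 = 0.2870;  centre 3 = (-0.1435, -0.2485, -0.0347)
|centre ₂|²−|centre ₁|² = -0.0237;  |centre ₃|²−|centre ₁|² = -0.0005
plane₁₂: -0.7384x+0.2744y+-0.3759z = -0.0237
det = 0.6049;  x = 0.0197+-0.3404z,  y = -0.0333+0.4539z
sphere 1 gives Az²+Bz+C=0 with A=1.3219, B=0.1538, C=-0.0282;  B²−4AC=0.1729;  roots -0.2155, 0.0991;  negative root z = -0.2155
x = 0.0930, y = -0.1311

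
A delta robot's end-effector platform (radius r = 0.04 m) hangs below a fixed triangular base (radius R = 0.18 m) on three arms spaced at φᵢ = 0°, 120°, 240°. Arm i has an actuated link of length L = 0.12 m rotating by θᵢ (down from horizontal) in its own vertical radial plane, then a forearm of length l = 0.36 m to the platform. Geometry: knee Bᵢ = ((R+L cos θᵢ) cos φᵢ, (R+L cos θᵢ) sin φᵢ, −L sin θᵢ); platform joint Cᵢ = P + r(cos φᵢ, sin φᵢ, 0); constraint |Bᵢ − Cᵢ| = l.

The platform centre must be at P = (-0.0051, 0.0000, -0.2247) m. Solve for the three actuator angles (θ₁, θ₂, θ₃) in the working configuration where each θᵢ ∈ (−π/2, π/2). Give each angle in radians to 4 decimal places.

θ₁ = -0.1745, θ₂ = -0.2613, θ₃ = -0.2613

φ1=0.0° → target in arm frame (-0.0051, 0.0000)
  A cos θ + B sin θ = C:  0.1451·cos θ + -0.2247·sin θ = 0.1819
  √(A²+B²)=0.2675;  θ1 = -0.9974+0.8230 ≈ -0.1745
φ2=120.0° → target in arm frame (0.0025, 0.0044)
  A cos θ + B sin θ = C:  0.1374·cos θ + -0.2247·sin θ = 0.1908
  √(A²+B²)=0.2634;  θ2 = -1.0218+0.7606 ≈ -0.2613
arm 3 (φ=240.0°): x'=0.0026, y'=-0.0044
  A=0.1374, B=-0.2247, C=(l²−L²−A²−y'²−z²)/(2L)=0.1908
  γ=atan2(-0.2247,0.1374)=-1.0218;  ψ=arccos(0.7245)=0.7606;  θ3=γ+ψ≈-0.2613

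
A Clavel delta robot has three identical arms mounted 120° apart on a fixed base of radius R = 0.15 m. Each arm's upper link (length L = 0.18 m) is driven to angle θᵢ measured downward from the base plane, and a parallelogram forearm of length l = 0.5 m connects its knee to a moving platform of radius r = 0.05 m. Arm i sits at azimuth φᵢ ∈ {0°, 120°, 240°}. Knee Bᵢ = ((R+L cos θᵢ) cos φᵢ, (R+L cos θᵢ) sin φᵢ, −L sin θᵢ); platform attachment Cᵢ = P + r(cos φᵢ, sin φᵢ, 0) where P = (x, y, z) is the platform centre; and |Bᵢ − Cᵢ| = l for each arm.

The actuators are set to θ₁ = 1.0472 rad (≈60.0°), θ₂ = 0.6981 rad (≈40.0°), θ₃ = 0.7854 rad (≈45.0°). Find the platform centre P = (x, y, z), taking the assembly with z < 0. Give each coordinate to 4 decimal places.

(-0.0785, 0.0182, -0.5773)

arm 1 at φ=0.0°: ρ1 = 0.1900;  O1 = (0.1900, 0.0000, -0.1559)
O2 = (0.2379·cos120.0°, 0.2379·sin120.0°, -0.1157) = (-0.1189, 0.2060, -0.1157)
φ3=240.0°: virtual centre (-0.1136, -0.1968, -0.1273), radius l
|O₂|²−|O₁|² = 0.0096;  |O₃|²−|O₁|² = 0.0075
[-0.6179 0.4120 0.0804]·P = 0.0096;  [-0.6073 -0.3937 0.0572]·P = 0.0075
det = 0.4935;  x = -0.0139+0.1119z,  y = 0.0025+-0.0273z
quadratic in z: (1.0133)z²+(0.2660)z+(-0.1841)=0, √Δ=0.9039 → z ∈ {-0.5773, 0.3148}; z = -0.5773 (taking z<0)
x = -0.0785, y = 0.0182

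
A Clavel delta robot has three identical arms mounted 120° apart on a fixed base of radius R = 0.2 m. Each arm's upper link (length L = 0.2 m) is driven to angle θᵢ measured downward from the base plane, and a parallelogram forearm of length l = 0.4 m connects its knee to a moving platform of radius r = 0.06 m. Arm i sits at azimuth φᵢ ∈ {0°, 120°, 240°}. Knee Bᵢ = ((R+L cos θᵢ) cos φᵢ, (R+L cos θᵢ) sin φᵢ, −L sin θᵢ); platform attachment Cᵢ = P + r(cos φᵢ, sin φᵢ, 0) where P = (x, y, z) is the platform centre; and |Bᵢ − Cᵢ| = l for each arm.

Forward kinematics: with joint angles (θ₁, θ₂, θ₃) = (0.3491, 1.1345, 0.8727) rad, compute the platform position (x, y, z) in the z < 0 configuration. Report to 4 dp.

(0.1158, -0.0470, -0.4042)

S1 = (0.3279·cos0.0°, 0.3279·sin0.0°, -0.0684) = (0.3279, 0.0000, -0.0684)
S2 = (0.2245·cos120.0°, 0.2245·sin120.0°, -0.1813) = (-0.1123, 0.1944, -0.1813)
φ3=240.0°: virtual centre (-0.1343, -0.2326, -0.1532), radius l
|S₂|²−|S₁|² = -0.0290;  |S₃|²−|S₁|² = -0.0166
plane₁₂: -0.8804x+0.3889y+-0.2257z = -0.0290
Cramer: x(z) = 0.0259-0.2223z;  y(z) = -0.0158+0.0772z
sphere 1 gives Az²+Bz+C=0 with A=1.0554, B=0.2687, C=-0.0639;  B²−4AC=0.3418;  roots -0.4042, 0.1497;  negative root z = -0.4042
x = 0.1158, y = -0.0470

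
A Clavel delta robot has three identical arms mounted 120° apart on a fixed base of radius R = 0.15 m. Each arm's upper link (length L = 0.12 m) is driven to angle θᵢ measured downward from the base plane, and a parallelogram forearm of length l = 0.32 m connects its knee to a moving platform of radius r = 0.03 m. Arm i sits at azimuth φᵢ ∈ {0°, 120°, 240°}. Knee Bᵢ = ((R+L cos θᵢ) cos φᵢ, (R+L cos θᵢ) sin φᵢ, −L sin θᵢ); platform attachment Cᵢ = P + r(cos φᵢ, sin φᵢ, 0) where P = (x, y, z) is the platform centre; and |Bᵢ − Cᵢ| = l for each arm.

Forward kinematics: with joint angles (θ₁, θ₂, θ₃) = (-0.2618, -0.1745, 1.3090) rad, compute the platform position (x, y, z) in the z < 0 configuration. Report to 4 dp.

(0.0807, 0.1295, -0.2170)

O1 = (0.2359·cos0.0°, 0.2359·sin0.0°, 0.0311) = (0.2359, 0.0000, 0.0311)
arm 2 at φ=120.0°: e+L cos θ2 = 0.2382;  O2 = (-0.1191, 0.2063, 0.0208)
arm 3 at φ=240.0°: e+L cos θ3 = 0.1511;  O3 = (-0.0755, -0.1308, -0.1159)
|O₂|²−|O₁|² = 0.0005;  |O₃|²−|O₁|² = -0.0204
[-0.7100 0.4125 -0.0204]·P = 0.0005;  [-0.6229 -0.2616 -0.2939]·P = -0.0204
Cramer: x(z) = 0.0187-0.2860z;  y(z) = 0.0334-0.4426z
into |P−O₁|² = l²: 1.2777z² + 0.0326z + -0.0531 = 0;  Δ = 0.2725;  z = -0.2170 or 0.1916 → z<0 root = -0.2170
x = 0.0807, y = 0.1295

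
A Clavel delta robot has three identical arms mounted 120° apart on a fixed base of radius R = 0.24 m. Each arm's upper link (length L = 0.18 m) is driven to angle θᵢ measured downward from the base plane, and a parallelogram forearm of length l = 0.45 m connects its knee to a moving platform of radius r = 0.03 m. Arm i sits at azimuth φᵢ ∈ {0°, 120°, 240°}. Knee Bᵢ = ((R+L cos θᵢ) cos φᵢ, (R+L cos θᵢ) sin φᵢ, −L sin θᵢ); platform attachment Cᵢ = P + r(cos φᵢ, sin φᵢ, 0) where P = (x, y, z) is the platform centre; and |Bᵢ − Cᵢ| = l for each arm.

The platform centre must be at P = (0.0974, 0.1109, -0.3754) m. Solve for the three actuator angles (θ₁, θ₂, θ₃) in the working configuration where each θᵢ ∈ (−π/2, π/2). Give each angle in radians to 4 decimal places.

rotate P by −φ1: (0.0974, 0.1109, -0.3754)
  A=0.1126, B=-0.3754, C=(l²−L²−A²−y'²−z²)/(2L)=0.0117
  γ=atan2(-0.3754,0.1126)=-1.2794;  ψ=arccos(0.0297)=1.5410;  θ1=γ+ψ≈0.2617
arm 2 (φ=120.0°): x'=0.0473, y'=-0.1398
  A cos θ + B sin θ = C:  0.1627·cos θ + -0.3754·sin θ = -0.0467
  θ2 = atan2(B,A) + arccos(C/0.4091) = 0.5234
φ3=240.0° → target in arm frame (-0.1447, 0.0289)
  e−x'=0.3547;  (l²−L²−(e−x')²−y'²−z²)/2L = -0.2708
  √(A²+B²)=0.5165;  θ3 = -0.8137+2.1228 ≈ 1.3091

θ₁ = 0.2617, θ₂ = 0.5234, θ₃ = 1.3091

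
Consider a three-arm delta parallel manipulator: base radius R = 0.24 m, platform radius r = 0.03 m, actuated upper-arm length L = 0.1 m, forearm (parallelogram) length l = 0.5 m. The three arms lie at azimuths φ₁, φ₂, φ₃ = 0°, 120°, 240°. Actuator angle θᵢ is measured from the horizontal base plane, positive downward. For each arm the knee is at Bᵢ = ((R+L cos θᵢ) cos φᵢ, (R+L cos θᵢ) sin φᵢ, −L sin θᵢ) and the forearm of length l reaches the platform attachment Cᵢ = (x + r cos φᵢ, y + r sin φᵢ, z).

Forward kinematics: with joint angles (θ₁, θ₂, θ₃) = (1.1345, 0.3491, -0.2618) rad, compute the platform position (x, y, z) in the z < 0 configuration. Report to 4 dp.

arm 1 at φ=0.0°: ρ1 = 0.2523;  centre 1 = (0.2523, 0.0000, -0.0906)
φ2=120.0°: virtual centre (-0.1520, 0.2632, -0.0342), radius l
centre 3 = (0.3066·cos240.0°, 0.3066·sin240.0°, 0.0259) = (-0.1533, -0.2655, 0.0259)
eliminate P² terms by subtracting sphere 1 from 2 and 3
linear system: -0.8085x+0.5265y = 0.0217−0.1129z; -0.8111x+-0.5310y = 0.0228−0.2330z
det = 0.8564;  x = -0.0275+0.2132z,  y = -0.0010+0.1131z
into |P−centre ₁|² = l²: 1.0583z² + 0.0617z + -0.1635 = 0;  Δ = 0.6960;  z = -0.4233 or 0.3650 → z<0 root = -0.4233
x = -0.1178, y = -0.0489

(-0.1178, -0.0489, -0.4233)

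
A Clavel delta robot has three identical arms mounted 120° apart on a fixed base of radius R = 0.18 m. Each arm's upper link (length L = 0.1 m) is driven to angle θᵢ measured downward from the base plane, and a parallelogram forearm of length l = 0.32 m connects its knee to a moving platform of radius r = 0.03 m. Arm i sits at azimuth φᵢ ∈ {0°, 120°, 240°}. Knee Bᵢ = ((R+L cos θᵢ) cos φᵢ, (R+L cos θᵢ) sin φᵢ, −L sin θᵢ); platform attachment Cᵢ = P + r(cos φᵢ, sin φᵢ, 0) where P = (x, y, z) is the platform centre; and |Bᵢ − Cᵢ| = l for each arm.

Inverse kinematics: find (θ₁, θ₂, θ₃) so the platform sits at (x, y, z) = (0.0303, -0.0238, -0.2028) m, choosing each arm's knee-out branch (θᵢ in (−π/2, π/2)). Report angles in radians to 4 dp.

rotate P by −φ1: (0.0303, -0.0238, -0.2028)
  A=0.1197, B=-0.2028, C=(l²−L²−A²−y'²−z²)/(2L)=0.1819
  √(A²+B²)=0.2355;  θ1 = -1.0376+0.6882 ≈ -0.3494
arm 2 (φ=120.0°): x'=-0.0358, y'=-0.0143
  A cos θ + B sin θ = C:  0.1858·cos θ + -0.2028·sin θ = 0.0828
  γ=atan2(-0.2028,0.1858)=-0.8292;  ψ=arccos(0.3011)=1.2650;  θ2=γ+ψ≈0.4358
φ3=240.0° → target in arm frame (0.0055, 0.0381)
  A cos θ + B sin θ = C:  0.1445·cos θ + -0.2028·sin θ = 0.1446
  √(A²+B²)=0.2490;  θ3 = -0.9516+0.9511 ≈ -0.0005

θ₁ = -0.3494, θ₂ = 0.4358, θ₃ = -0.0005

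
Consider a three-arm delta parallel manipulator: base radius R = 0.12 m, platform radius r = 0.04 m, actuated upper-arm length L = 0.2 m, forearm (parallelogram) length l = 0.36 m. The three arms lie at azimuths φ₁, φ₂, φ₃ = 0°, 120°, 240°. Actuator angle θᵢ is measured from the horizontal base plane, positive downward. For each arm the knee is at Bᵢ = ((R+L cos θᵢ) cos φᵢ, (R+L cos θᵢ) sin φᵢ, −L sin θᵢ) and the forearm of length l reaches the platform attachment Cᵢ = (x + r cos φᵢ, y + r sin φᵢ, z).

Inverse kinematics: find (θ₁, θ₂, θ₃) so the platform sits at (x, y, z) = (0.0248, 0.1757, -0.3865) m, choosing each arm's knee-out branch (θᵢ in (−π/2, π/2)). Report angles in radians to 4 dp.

φ1=0.0° → target in arm frame (0.0248, 0.1757)
  A cos θ + B sin θ = C:  0.0552·cos θ + -0.3865·sin θ = -0.2342
  θ1 = atan2(B,A) + arccos(C/0.3904) = 0.7854
arm 2 (φ=120.0°): x'=0.1398, y'=-0.1093
  A=-0.0598, B=-0.3865, C=(l²−L²−A²−y'²−z²)/(2L)=-0.1883
  θ2 = atan2(B,A) + arccos(C/0.3911) = 0.3488
φ3=240.0° → target in arm frame (-0.1646, -0.0664)
  e−x'=0.2446;  (l²−L²−(e−x')²−y'²−z²)/2L = -0.3100
  √(A²+B²)=0.4574;  θ3 = -1.0066+2.3155 ≈ 1.3089

θ₁ = 0.7854, θ₂ = 0.3488, θ₃ = 1.3089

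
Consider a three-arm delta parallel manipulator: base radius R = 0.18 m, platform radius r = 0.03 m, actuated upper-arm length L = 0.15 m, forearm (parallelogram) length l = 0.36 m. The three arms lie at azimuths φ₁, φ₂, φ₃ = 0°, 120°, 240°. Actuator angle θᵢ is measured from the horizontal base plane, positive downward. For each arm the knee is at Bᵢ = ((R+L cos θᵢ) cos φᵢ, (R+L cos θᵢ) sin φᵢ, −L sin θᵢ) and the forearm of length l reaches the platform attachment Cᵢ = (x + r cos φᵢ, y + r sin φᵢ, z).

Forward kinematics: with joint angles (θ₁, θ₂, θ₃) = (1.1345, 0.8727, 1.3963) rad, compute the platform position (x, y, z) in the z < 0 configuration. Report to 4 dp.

(0.0013, 0.0666, -0.4191)

arm 1 at φ=0.0°: ρ1 = 0.2134;  centre 1 = (0.2134, 0.0000, -0.1359)
φ2=120.0°: virtual centre (-0.1232, 0.2134, -0.1149), radius l
φ3=240.0°: virtual centre (-0.0880, -0.1525, -0.1477), radius l
|centre ₂|²−|centre ₁|² = 0.0099;  |centre ₃|²−|centre ₁|² = -0.0112
linear system: -0.6732x+0.4268y = 0.0099−0.0421z; -0.6028x+-0.3049y = -0.0112−-0.0235z
Cramer: x(z) = 0.0038+0.0060z;  y(z) = 0.0292-0.0891z
into |P−centre ₁|² = l²: 1.0080z² + 0.2642z + -0.0663 = 0;  Δ = 0.3373;  z = -0.4191 or 0.1570 → z<0 root = -0.4191
x = 0.0013, y = 0.0666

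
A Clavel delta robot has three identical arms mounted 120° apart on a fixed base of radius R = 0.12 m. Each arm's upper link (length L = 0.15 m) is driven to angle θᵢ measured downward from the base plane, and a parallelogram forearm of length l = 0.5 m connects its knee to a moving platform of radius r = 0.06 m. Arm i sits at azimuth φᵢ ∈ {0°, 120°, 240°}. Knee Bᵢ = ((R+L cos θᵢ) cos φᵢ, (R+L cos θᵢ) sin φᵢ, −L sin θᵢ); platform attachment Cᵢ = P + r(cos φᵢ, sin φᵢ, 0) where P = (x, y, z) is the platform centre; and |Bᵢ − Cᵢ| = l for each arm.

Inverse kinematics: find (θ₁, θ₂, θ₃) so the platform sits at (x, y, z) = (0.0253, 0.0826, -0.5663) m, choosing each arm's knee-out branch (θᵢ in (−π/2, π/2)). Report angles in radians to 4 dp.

φ1=0.0° → target in arm frame (0.0253, 0.0826)
  e−x'=0.0347;  (l²−L²−(e−x')²−y'²−z²)/2L = -0.3374
  γ=atan2(-0.5663,0.0347)=-1.5096;  ψ=arccos(-0.5947)=2.2077;  θ1=γ+ψ≈0.6981
rotate P by −φ2: (0.0589, -0.0632, -0.5663)
  e−x'=0.0011;  (l²−L²−(e−x')²−y'²−z²)/2L = -0.3240
  √(A²+B²)=0.5663;  θ2 = -1.5688+2.1798 ≈ 0.6110
rotate P by −φ3: (-0.0842, -0.0194, -0.5663)
  A=0.1442, B=-0.5663, C=(l²−L²−A²−y'²−z²)/(2L)=-0.3812
  √(A²+B²)=0.5844;  θ3 = -1.3215+2.2815 ≈ 0.9600

θ₁ = 0.6981, θ₂ = 0.6110, θ₃ = 0.9600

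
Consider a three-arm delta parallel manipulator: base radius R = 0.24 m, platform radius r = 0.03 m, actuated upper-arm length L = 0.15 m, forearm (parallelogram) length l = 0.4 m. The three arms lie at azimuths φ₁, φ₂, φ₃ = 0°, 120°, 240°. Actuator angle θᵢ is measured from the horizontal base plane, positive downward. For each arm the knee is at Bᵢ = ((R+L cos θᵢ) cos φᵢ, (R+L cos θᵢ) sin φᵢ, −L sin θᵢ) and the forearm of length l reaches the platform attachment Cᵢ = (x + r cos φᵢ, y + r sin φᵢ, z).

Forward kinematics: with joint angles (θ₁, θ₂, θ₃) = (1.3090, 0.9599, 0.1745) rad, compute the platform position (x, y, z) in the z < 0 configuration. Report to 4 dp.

centre 1 = (0.2488·cos0.0°, 0.2488·sin0.0°, -0.1449) = (0.2488, 0.0000, -0.1449)
arm 2 at φ=120.0°: e+L cos θ2 = 0.2960;  centre 2 = (-0.1480, 0.2564, -0.1229)
centre 3 = (0.3577·cos240.0°, 0.3577·sin240.0°, -0.0260) = (-0.1789, -0.3098, -0.0260)
subtract pairs → two planes through P
plane₁₂: -0.7937x+0.5128y+0.0440z = 0.0198
Cramer: x(z) = -0.0384+0.1603z;  y(z) = -0.0208+0.1623z
sphere 1 gives Az²+Bz+C=0 with A=1.0520, B=0.1909, C=-0.0561;  B²−4AC=0.2724;  roots -0.3388, 0.1573;  negative root z = -0.3388
x = -0.0927, y = -0.0758

(-0.0927, -0.0758, -0.3388)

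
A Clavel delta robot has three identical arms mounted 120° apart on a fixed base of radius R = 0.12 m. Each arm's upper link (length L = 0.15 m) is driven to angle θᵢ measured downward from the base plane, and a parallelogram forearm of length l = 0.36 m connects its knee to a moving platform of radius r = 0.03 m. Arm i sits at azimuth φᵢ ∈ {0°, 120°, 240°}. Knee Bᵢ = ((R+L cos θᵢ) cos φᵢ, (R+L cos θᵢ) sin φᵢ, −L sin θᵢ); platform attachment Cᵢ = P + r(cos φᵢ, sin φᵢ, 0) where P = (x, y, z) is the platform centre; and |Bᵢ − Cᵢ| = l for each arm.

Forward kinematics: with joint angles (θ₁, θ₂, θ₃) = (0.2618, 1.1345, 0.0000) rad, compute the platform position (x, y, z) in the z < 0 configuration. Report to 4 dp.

arm 1 at φ=0.0°: (R−r)+L cos θ1 = 0.2349;  O1 = (0.2349, 0.0000, -0.0388)
φ2=120.0°: virtual centre (-0.0767, 0.1328, -0.1359), radius l
φ3=240.0°: virtual centre (-0.1200, -0.2078, 0.0000), radius l
|O₂|²−|O₁|² = -0.0147;  |O₃|²−|O₁|² = 0.0009
[-0.6232 0.2657 -0.1943]·P = -0.0147;  [-0.7098 -0.4157 0.0776]·P = 0.0009
det = 0.4476;  x = 0.0131+-0.1343z,  y = -0.0245+0.4161z
sphere 1 gives Az²+Bz+C=0 with A=1.1912, B=0.1168, C=-0.0783;  B²−4AC=0.3867;  roots -0.3100, 0.2120;  negative root z = -0.3100
x = 0.0547, y = -0.1536

(0.0547, -0.1536, -0.3100)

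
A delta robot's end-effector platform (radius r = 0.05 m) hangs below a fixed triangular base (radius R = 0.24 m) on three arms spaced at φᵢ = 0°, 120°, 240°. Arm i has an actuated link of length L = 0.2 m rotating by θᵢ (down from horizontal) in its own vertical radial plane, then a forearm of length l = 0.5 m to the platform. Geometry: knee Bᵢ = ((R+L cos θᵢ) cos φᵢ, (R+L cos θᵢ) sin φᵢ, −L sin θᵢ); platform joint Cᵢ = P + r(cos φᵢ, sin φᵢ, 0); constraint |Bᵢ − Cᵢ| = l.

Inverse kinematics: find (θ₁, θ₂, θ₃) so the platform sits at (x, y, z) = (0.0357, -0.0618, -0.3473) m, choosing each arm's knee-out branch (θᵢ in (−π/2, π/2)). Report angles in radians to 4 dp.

rotate P by −φ1: (0.0357, -0.0618, -0.3473)
  e−x'=0.1543;  (l²−L²−(e−x')²−y'²−z²)/2L = 0.1544
  θ1 = atan2(B,A) + arccos(C/0.3800) = -0.0003
arm 2 (φ=120.0°): x'=-0.0714, y'=0.0000
  e−x'=0.2614;  (l²−L²−(e−x')²−y'²−z²)/2L = 0.0527
  √(A²+B²)=0.4347;  θ2 = -0.9256+1.4493 ≈ 0.5237
φ3=240.0° → target in arm frame (0.0357, 0.0618)
  e−x'=0.1543;  (l²−L²−(e−x')²−y'²−z²)/2L = 0.1544
  √(A²+B²)=0.3800;  θ3 = -1.1526+1.1525 ≈ -0.0001

θ₁ = -0.0003, θ₂ = 0.5237, θ₃ = -0.0001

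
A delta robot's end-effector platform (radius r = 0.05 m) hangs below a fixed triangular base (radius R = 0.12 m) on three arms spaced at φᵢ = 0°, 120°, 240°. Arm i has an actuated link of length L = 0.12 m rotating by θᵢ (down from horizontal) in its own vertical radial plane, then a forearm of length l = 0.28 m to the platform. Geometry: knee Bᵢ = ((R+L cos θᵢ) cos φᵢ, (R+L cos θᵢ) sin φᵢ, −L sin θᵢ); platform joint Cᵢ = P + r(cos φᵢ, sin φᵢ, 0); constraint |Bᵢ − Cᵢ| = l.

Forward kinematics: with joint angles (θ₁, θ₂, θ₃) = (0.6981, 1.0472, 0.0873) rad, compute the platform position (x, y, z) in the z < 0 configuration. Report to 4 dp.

(-0.0105, -0.1054, -0.2709)

O1 = (0.1619·cos0.0°, 0.1619·sin0.0°, -0.0771) = (0.1619, 0.0000, -0.0771)
arm 2 at φ=120.0°: e+L cos θ2 = 0.1300;  O2 = (-0.0650, 0.1126, -0.1039)
φ3=240.0°: virtual centre (-0.0948, -0.1641, -0.0105), radius l
eliminate P² terms by subtracting sphere 1 from 2 and 3
[-0.4539 0.2252 -0.0536]·P = -0.0045;  [-0.5134 -0.3283 0.1333]·P = 0.0039
det = 0.2646;  x = 0.0023+0.0470z,  y = -0.0153+0.3327z
sphere 1 gives Az²+Bz+C=0 with A=1.1129, B=0.1291, C=-0.0467;  B²−4AC=0.2246;  roots -0.2709, 0.1550;  negative root z = -0.2709
x = -0.0105, y = -0.1054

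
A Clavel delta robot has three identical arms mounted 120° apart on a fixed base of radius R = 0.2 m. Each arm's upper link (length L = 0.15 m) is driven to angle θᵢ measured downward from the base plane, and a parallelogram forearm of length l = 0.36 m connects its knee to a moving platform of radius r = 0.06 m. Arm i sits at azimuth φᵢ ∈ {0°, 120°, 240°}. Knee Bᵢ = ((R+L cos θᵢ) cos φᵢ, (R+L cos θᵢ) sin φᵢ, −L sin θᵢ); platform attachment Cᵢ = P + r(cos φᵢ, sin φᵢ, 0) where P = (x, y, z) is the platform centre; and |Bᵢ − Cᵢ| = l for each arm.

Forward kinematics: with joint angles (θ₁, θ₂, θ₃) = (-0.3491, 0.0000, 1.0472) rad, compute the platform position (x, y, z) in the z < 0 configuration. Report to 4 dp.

φ1=0.0°: virtual centre (0.2810, 0.0000, 0.0513), radius l
φ2=120.0°: virtual centre (-0.1450, 0.2511, 0.0000), radius l
φ3=240.0°: virtual centre (-0.1075, -0.1862, -0.1299), radius l
subtract pairs → two planes through P
[-0.8519 0.5023 -0.1026]·P = 0.0025;  [-0.7769 -0.3724 -0.3624]·P = -0.0185
det = 0.7075;  x = 0.0118+-0.3113z,  y = 0.0250+-0.3237z
sphere 1 gives Az²+Bz+C=0 with A=1.2017, B=0.0488, C=-0.0539;  B²−4AC=0.2614;  roots -0.2330, 0.1924;  negative root z = -0.2330
x = 0.0843, y = 0.1005

(0.0843, 0.1005, -0.2330)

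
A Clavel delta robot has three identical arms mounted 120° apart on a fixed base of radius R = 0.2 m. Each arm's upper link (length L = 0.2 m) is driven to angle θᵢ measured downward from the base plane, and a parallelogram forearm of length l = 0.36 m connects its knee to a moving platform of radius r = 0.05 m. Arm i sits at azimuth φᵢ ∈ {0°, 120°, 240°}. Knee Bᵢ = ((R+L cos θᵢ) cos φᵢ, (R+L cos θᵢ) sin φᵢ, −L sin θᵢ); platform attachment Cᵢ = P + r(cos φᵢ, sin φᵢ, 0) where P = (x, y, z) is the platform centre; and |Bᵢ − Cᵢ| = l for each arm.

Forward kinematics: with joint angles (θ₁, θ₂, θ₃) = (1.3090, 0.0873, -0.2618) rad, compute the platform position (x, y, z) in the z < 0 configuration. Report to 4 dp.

(-0.1573, -0.0197, -0.1771)

φ1=0.0°: virtual centre (0.2018, 0.0000, -0.1932), radius l
arm 2 at φ=120.0°: ρ2 = 0.3492;  centre 2 = (-0.1746, 0.3024, -0.0174)
φ3=240.0°: virtual centre (-0.1716, -0.2972, 0.0518), radius l
eliminate P² terms by subtracting sphere 1 from 2 and 3
linear system: -0.7528x+0.6049y = 0.0442−0.3515z; -0.7467x+-0.5944y = 0.0424−0.4899z
det = 0.8991;  x = -0.0578+0.5620z,  y = 0.0012+0.1182z
into |P−centre ₁|² = l²: 1.3298z² + 0.0949z + -0.0249 = 0;  Δ = 0.1415;  z = -0.1771 or 0.1057 → z<0 root = -0.1771
x = -0.1573, y = -0.0197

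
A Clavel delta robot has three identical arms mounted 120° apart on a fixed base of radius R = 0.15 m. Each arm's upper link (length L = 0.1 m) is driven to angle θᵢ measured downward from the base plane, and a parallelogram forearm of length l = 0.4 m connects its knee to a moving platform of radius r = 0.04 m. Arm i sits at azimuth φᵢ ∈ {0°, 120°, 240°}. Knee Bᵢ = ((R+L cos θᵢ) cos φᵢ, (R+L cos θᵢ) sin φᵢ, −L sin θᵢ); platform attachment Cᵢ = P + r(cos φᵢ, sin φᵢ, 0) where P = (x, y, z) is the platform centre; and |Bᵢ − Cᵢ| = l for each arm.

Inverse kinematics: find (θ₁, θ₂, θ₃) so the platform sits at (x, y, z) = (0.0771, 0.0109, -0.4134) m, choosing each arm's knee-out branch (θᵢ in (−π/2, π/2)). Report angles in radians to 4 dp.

θ₁ = 0.3491, θ₂ = 0.8729, θ₃ = 0.9602

arm 1 (φ=0.0°): x'=0.0771, y'=0.0109
  A cos θ + B sin θ = C:  0.0329·cos θ + -0.4134·sin θ = -0.1105
  θ1 = atan2(B,A) + arccos(C/0.4147) = 0.3491
φ2=120.0° → target in arm frame (-0.0291, -0.0722)
  A cos θ + B sin θ = C:  0.1391·cos θ + -0.4134·sin θ = -0.2273
  √(A²+B²)=0.4362;  θ2 = -1.2462+2.1191 ≈ 0.8729
rotate P by −φ3: (-0.0480, 0.0613, -0.4134)
  A=0.1580, B=-0.4134, C=(l²−L²−A²−y'²−z²)/(2L)=-0.2481
  γ=atan2(-0.4134,0.1580)=-1.2058;  ψ=arccos(-0.5606)=2.1659;  θ3=γ+ψ≈0.9602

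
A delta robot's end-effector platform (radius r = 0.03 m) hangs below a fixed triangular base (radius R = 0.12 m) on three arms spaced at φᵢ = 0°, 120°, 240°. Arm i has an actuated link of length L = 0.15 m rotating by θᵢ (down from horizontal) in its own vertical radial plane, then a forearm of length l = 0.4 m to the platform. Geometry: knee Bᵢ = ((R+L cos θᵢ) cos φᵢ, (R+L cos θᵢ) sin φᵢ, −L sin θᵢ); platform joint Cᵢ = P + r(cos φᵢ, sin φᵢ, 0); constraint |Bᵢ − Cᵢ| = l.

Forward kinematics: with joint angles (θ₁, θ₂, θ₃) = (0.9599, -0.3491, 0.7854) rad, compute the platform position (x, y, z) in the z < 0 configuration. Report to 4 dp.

φ1=0.0°: virtual centre (0.1760, 0.0000, -0.1229), radius l
O2 = (0.2310·cos120.0°, 0.2310·sin120.0°, 0.0513) = (-0.1155, 0.2000, 0.0513)
arm 3 at φ=240.0°: e+L cos θ3 = 0.1961;  O3 = (-0.0980, -0.1698, -0.1061)
|O₂|²−|O₁|² = 0.0099;  |O₃|²−|O₁|² = 0.0036
plane₁₂: -0.5830x+0.4000y+0.3484z = 0.0099
Cramer: x(z) = -0.0115+0.3157z;  y(z) = 0.0079-0.4107z
quadratic in z: (1.2683)z²+(0.1208)z+(-0.1097)=0, √Δ=0.7556 → z ∈ {-0.3455, 0.2503}; z = -0.3455 (taking z<0)
x = -0.1206, y = 0.1498

(-0.1206, 0.1498, -0.3455)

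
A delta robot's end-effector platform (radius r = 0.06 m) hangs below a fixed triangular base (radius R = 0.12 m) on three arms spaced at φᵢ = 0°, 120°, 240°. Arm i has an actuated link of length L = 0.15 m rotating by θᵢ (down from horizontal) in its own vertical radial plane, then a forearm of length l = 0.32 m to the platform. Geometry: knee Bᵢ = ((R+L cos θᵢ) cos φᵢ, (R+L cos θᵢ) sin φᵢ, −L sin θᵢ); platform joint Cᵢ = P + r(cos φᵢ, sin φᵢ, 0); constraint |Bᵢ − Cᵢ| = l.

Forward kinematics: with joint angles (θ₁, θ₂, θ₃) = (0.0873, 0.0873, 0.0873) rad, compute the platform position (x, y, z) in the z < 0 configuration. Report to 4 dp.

φ1=0.0°: virtual centre (0.2094, 0.0000, -0.0131), radius l
centre 2 = (0.2094·cos120.0°, 0.2094·sin120.0°, -0.0131) = (-0.1047, 0.1814, -0.0131)
centre 3 = (0.2094·cos240.0°, 0.2094·sin240.0°, -0.0131) = (-0.1047, -0.1814, -0.0131)
subtract pairs → two planes through P
[-0.6283 0.3627 0.0000]·P = 0.0000;  [-0.6283 -0.3627 0.0000]·P = 0.0000
det = 0.4558;  x = 0.0000+0.0000z,  y = 0.0000+0.0000z
quadratic in z: (1.0000)z²+(0.0262)z+(-0.0584)=0, √Δ=0.4839 → z ∈ {-0.2550, 0.2289}; z = -0.2550 (taking z<0)
x = 0.0000, y = 0.0000

(0.0000, 0.0000, -0.2550)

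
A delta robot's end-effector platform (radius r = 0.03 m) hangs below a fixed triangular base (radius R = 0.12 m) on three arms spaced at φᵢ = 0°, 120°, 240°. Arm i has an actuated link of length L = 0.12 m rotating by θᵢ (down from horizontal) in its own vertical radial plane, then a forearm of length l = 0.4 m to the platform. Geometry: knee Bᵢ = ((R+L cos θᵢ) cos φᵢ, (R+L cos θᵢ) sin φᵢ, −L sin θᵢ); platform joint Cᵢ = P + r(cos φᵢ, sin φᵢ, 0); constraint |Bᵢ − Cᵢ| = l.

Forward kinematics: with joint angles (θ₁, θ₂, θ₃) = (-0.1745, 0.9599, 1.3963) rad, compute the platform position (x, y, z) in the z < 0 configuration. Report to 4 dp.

(0.2039, 0.0712, -0.3728)

centre 1 = (0.2082·cos0.0°, 0.2082·sin0.0°, 0.0208) = (0.2082, 0.0000, 0.0208)
φ2=120.0°: virtual centre (-0.0794, 0.1376, -0.0983), radius l
centre 3 = (0.1108·cos240.0°, 0.1108·sin240.0°, -0.1182) = (-0.0554, -0.0960, -0.1182)
|centre ₂|²−|centre ₁|² = -0.0089;  |centre ₃|²−|centre ₁|² = -0.0175
linear system: -0.5752x+0.2751y = -0.0089−-0.2383z; -0.5272x+-0.1920y = -0.0175−-0.2780z
Cramer: x(z) = 0.0255-0.4785z;  y(z) = 0.0211-0.1343z
sphere 1 gives Az²+Bz+C=0 with A=1.2470, B=0.1274, C=-0.1258;  B²−4AC=0.6435;  roots -0.3728, 0.2706;  negative root z = -0.3728
x = 0.2039, y = 0.0712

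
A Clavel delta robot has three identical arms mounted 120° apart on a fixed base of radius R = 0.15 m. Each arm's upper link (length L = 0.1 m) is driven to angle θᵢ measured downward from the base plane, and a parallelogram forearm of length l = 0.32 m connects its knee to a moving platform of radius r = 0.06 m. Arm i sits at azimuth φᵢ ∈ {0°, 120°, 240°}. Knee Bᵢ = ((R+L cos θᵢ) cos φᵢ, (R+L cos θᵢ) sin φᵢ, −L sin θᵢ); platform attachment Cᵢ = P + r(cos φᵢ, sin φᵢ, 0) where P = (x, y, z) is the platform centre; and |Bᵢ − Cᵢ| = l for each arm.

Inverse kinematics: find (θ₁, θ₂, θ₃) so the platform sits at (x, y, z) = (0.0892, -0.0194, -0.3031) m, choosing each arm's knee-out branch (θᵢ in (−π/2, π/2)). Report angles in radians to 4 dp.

arm 1 (φ=0.0°): x'=0.0892, y'=-0.0194
  e−x'=0.0008;  (l²−L²−(e−x')²−y'²−z²)/2L = 0.0008
  √(A²+B²)=0.3031;  θ1 = -1.5682+1.5683 ≈ 0.0001
arm 2 (φ=120.0°): x'=-0.0614, y'=-0.0675
  A=0.1514, B=-0.3031, C=(l²−L²−A²−y'²−z²)/(2L)=-0.1348
  √(A²+B²)=0.3388;  θ2 = -1.1075+1.9799 ≈ 0.8724
rotate P by −φ3: (-0.0278, 0.0869, -0.3031)
  A=0.1178, B=-0.3031, C=(l²−L²−A²−y'²−z²)/(2L)=-0.1045
  √(A²+B²)=0.3252;  θ3 = -1.2001+1.8981 ≈ 0.6979

θ₁ = 0.0001, θ₂ = 0.8724, θ₃ = 0.6979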